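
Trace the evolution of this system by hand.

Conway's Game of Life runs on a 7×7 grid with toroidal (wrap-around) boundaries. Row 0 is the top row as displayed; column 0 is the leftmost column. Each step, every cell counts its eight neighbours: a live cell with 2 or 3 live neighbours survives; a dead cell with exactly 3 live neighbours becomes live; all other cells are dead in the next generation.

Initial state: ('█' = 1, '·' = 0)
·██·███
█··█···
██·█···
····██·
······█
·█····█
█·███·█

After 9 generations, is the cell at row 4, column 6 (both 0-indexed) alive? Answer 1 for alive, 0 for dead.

gen 0: ·██·███
█··█···
██·█···
····██·
······█
·█····█
█·███·█
gen 1: ·······
···█·█·
████··█
█···███
█·····█
·███··█
····█··
gen 2: ····█··
██·██·█
·███···
··███··
··███··
·███·██
··██···
gen 3: ██··██·
██··██·
·····█·
·······
·······
·█···█·
·█···█·
gen 4: ··█····
██·····
····███
·······
·······
·······
·██··█·
gen 5: █·█····
██···██
█····██
·····█·
·······
·······
·██····
gen 6: ··█····
·····█·
·█··█··
·····█·
·······
·······
·██····
gen 7: ·██····
·······
····██·
·······
·······
·······
·██····
gen 8: ·██····
·······
·······
·······
·······
·······
·██····
gen 9: ·██····
·······
·······
·······
·······
·······
·██····

0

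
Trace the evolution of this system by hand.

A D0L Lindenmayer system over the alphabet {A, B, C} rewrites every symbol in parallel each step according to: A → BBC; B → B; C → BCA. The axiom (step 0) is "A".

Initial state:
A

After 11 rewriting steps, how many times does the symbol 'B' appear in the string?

[0] A
[1] BBC
[2] BBBCA
[3] BBBBCABBC
[4] BBBBBCABBCBBBCA
[5] BBBBBBCABBCBBBCABBBBCABBC
[6] BBBBBBBCABBCBBBCABBBBCABBCBBBBBCABBCBBBCA
[7] BBBBBBBBCABBCBBBCABBBBCABBCBBBBBCABBCBBBCABBBBBBCABBCBBBCABBBBCABBC
[8] BBBBBBBBBCABBCBBBCABBBBCABBCBBBBBCABBCBBBCABBBBBBCABBCBBBCABBBBCABBCBBBBBBBCABBCBBBCABBBBCABBCBBBBBCABBCBBBCA
[9] BBBBBBBBBBCABBCBBBCABBBBCABBCBBBBBCABBCBBBCABBBBBBCABBCBBB…ABBCBBBCABBBBCABBCBBBBBCABBCBBBCABBBBBBCABBCBBBCABBBBCABBC  (len 177)
[10] BBBBBBBBBBBCABBCBBBCABBBBCABBCBBBBBCABBCBBBCABBBBBBCABBCBB…BBCBBBCABBBBCABBCBBBBBBBCABBCBBBCABBBBCABBCBBBBBCABBCBBBCA  (len 287)
[11] BBBBBBBBBBBBCABBCBBBCABBBBCABBCBBBBBCABBCBBBCABBBBBBCABBCB…ABBCBBBCABBBBCABBCBBBBBCABBCBBBCABBBBBBCABBCBBBCABBBBCABBC  (len 465)

321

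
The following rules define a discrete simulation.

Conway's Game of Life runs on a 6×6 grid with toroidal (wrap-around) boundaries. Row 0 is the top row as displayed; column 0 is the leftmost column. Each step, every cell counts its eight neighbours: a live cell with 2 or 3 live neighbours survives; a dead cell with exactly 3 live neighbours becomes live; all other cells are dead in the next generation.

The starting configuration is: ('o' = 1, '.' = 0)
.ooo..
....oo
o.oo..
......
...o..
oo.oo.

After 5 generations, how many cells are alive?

11

[0] .ooo..
....oo
o.oo..
......
...o..
oo.oo.
[1] .o....
o...oo
...ooo
..oo..
..ooo.
oo..o.
[2] .o..o.
o..o..
o.o...
.....o
....oo
oo..oo
[3] .oooo.
o.oo.o
oo...o
o...oo
......
.o.o..
[4] .....o
......
..oo..
.o..o.
o...oo
.o.oo.
[5] ....o.
......
..oo..
ooo.o.
ooo...
...o..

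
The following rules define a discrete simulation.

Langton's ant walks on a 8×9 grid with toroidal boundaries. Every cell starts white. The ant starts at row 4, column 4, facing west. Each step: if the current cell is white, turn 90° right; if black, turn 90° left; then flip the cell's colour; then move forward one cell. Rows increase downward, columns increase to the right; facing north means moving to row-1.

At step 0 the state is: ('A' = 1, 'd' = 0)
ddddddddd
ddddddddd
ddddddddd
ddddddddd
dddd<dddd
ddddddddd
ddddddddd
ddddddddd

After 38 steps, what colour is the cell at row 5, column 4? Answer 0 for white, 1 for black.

gen 0: ddddddddd
ddddddddd
ddddddddd
ddddddddd
dddd<dddd
ddddddddd
ddddddddd
ddddddddd
gen 1: ddddddddd
ddddddddd
ddddddddd
dddd^dddd
ddddAdddd
ddddddddd
ddddddddd
ddddddddd
gen 2: ddddddddd
ddddddddd
ddddddddd
ddddA>ddd
ddddAdddd
ddddddddd
ddddddddd
ddddddddd
gen 3: ddddddddd
ddddddddd
ddddddddd
ddddAAddd
ddddAvddd
ddddddddd
ddddddddd
ddddddddd
gen 4: ddddddddd
ddddddddd
ddddddddd
ddddAAddd
dddd<Addd
ddddddddd
ddddddddd
ddddddddd
gen 5: ddddddddd
ddddddddd
ddddddddd
ddddAAddd
dddddAddd
ddddvdddd
ddddddddd
ddddddddd
gen 6: ddddddddd
ddddddddd
ddddddddd
ddddAAddd
dddddAddd
ddd<Adddd
ddddddddd
ddddddddd
gen 7: ddddddddd
ddddddddd
ddddddddd
ddddAAddd
ddd^dAddd
dddAAdddd
ddddddddd
ddddddddd
gen 8: ddddddddd
ddddddddd
ddddddddd
ddddAAddd
dddA>Addd
dddAAdddd
ddddddddd
ddddddddd
gen 9: ddddddddd
ddddddddd
ddddddddd
ddddAAddd
dddAAAddd
dddAvdddd
ddddddddd
ddddddddd
gen 10: ddddddddd
ddddddddd
ddddddddd
ddddAAddd
dddAAAddd
dddAd>ddd
ddddddddd
ddddddddd
gen 11: ddddddddd
ddddddddd
ddddddddd
ddddAAddd
dddAAAddd
dddAdAddd
dddddvddd
ddddddddd
gen 12: ddddddddd
ddddddddd
ddddddddd
ddddAAddd
dddAAAddd
dddAdAddd
dddd<Addd
ddddddddd
gen 13: ddddddddd
ddddddddd
ddddddddd
ddddAAddd
dddAAAddd
dddA^Addd
ddddAAddd
ddddddddd
gen 14: ddddddddd
ddddddddd
ddddddddd
ddddAAddd
dddAAAddd
dddAA>ddd
ddddAAddd
ddddddddd
gen 15: ddddddddd
ddddddddd
ddddddddd
ddddAAddd
dddAA^ddd
dddAAdddd
ddddAAddd
ddddddddd
gen 16: ddddddddd
ddddddddd
ddddddddd
ddddAAddd
dddA<dddd
dddAAdddd
ddddAAddd
ddddddddd
gen 17: ddddddddd
ddddddddd
ddddddddd
ddddAAddd
dddAddddd
dddAvdddd
ddddAAddd
ddddddddd
gen 18: ddddddddd
ddddddddd
ddddddddd
ddddAAddd
dddAddddd
dddAd>ddd
ddddAAddd
ddddddddd
gen 19: ddddddddd
ddddddddd
ddddddddd
ddddAAddd
dddAddddd
dddAdAddd
ddddAvddd
ddddddddd
gen 20: ddddddddd
ddddddddd
ddddddddd
ddddAAddd
dddAddddd
dddAdAddd
ddddAd>dd
ddddddddd
gen 21: ddddddddd
ddddddddd
ddddddddd
ddddAAddd
dddAddddd
dddAdAddd
ddddAdAdd
ddddddvdd
gen 22: ddddddddd
ddddddddd
ddddddddd
ddddAAddd
dddAddddd
dddAdAddd
ddddAdAdd
ddddd<Add
gen 23: ddddddddd
ddddddddd
ddddddddd
ddddAAddd
dddAddddd
dddAdAddd
ddddA^Add
dddddAAdd
gen 24: ddddddddd
ddddddddd
ddddddddd
ddddAAddd
dddAddddd
dddAdAddd
ddddAA>dd
dddddAAdd
gen 25: ddddddddd
ddddddddd
ddddddddd
ddddAAddd
dddAddddd
dddAdA^dd
ddddAAddd
dddddAAdd
gen 26: ddddddddd
ddddddddd
ddddddddd
ddddAAddd
dddAddddd
dddAdAA>d
ddddAAddd
dddddAAdd
gen 27: ddddddddd
ddddddddd
ddddddddd
ddddAAddd
dddAddddd
dddAdAAAd
ddddAAdvd
dddddAAdd
gen 28: ddddddddd
ddddddddd
ddddddddd
ddddAAddd
dddAddddd
dddAdAAAd
ddddAA<Ad
dddddAAdd
gen 29: ddddddddd
ddddddddd
ddddddddd
ddddAAddd
dddAddddd
dddAdA^Ad
ddddAAAAd
dddddAAdd
gen 30: ddddddddd
ddddddddd
ddddddddd
ddddAAddd
dddAddddd
dddAd<dAd
ddddAAAAd
dddddAAdd
gen 31: ddddddddd
ddddddddd
ddddddddd
ddddAAddd
dddAddddd
dddAdddAd
ddddAvAAd
dddddAAdd
gen 32: ddddddddd
ddddddddd
ddddddddd
ddddAAddd
dddAddddd
dddAdddAd
ddddAd>Ad
dddddAAdd
gen 33: ddddddddd
ddddddddd
ddddddddd
ddddAAddd
dddAddddd
dddAdd^Ad
ddddAddAd
dddddAAdd
gen 34: ddddddddd
ddddddddd
ddddddddd
ddddAAddd
dddAddddd
dddAddA>d
ddddAddAd
dddddAAdd
gen 35: ddddddddd
ddddddddd
ddddddddd
ddddAAddd
dddAddd^d
dddAddAdd
ddddAddAd
dddddAAdd
gen 36: ddddddddd
ddddddddd
ddddddddd
ddddAAddd
dddAdddA>
dddAddAdd
ddddAddAd
dddddAAdd
gen 37: ddddddddd
ddddddddd
ddddddddd
ddddAAddd
dddAdddAA
dddAddAdv
ddddAddAd
dddddAAdd
gen 38: ddddddddd
ddddddddd
ddddddddd
ddddAAddd
dddAdddAA
dddAddA<A
ddddAddAd
dddddAAdd

0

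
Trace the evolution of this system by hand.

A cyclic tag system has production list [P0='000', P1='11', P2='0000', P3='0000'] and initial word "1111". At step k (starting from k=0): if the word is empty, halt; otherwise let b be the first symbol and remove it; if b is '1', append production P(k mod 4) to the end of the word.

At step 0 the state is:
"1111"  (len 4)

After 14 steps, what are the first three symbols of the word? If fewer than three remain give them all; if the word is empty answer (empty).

000

gen 0: "1111"  (len 4)
gen 1: "111000"  (len 6)
gen 2: "1100011"  (len 7)
gen 3: "1000110000"  (len 10)
gen 4: "0001100000000"  (len 13)
gen 5: "001100000000"  (len 12)
gen 6: "01100000000"  (len 11)
gen 7: "1100000000"  (len 10)
gen 8: "1000000000000"  (len 13)
gen 9: "000000000000000"  (len 15)
gen 10: "00000000000000"  (len 14)
gen 11: "0000000000000"  (len 13)
gen 12: "000000000000"  (len 12)
gen 13: "00000000000"  (len 11)
gen 14: "0000000000"  (len 10)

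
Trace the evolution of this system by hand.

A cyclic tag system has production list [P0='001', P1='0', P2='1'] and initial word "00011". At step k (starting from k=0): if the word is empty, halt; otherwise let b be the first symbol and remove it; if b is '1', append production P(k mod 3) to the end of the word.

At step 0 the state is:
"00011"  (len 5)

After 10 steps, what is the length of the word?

gen 0: "00011"  (len 5)
gen 1: "0011"  (len 4)
gen 2: "011"  (len 3)
gen 3: "11"  (len 2)
gen 4: "1001"  (len 4)
gen 5: "0010"  (len 4)
gen 6: "010"  (len 3)
gen 7: "10"  (len 2)
gen 8: "00"  (len 2)
gen 9: "0"  (len 1)
gen 10: (halted — word empty)

0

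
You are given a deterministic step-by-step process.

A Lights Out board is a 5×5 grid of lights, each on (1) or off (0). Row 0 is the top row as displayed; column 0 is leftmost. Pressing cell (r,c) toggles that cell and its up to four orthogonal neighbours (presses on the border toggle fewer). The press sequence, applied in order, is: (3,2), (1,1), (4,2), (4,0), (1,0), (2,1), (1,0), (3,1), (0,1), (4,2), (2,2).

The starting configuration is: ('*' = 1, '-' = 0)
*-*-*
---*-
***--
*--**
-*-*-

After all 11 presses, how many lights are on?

t=0: *-*-*
---*-
***--
*--**
-*-*-
t=1: *-*-*
---*-
**---
***-*
-***-
t=2: ***-*
****-
*----
***-*
-***-
t=3: ***-*
****-
*----
**--*
-----
t=4: ***-*
****-
*----
-*--*
**---
t=5: -**-*
--**-
-----
-*--*
**---
t=6: -**-*
-***-
***--
----*
**---
t=7: ***-*
*-**-
-**--
----*
**---
t=8: ***-*
*-**-
--*--
***-*
*----
t=9: ----*
****-
--*--
***-*
*----
t=10: ----*
****-
--*--
**--*
****-
t=11: ----*
**-*-
-*-*-
***-*
****-

14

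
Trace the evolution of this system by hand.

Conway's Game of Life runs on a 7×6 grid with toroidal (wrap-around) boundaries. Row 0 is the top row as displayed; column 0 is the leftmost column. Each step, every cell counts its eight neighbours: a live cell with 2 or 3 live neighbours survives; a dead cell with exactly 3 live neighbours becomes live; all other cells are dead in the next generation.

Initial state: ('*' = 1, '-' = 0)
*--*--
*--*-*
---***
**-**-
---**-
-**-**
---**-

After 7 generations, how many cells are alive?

13

0) *--*--
*--*-*
---***
**-**-
---**-
-**-**
---**-
1) *-**--
*-**--
-*----
*-----
------
--*--*
**----
2) *--*-*
*--*--
***---
------
------
**----
*--*-*
3) -***--
---**-
***---
-*----
------
**---*
--*---
4) -*--*-
*---*-
****--
***---
-*----
**----
---*--
5) ---***
*---*-
---*--
---*--
------
***---
***---
6) --***-
------
---**-
------
-**---
*-*---
----*-
7) ---**-
--*---
------
--**--
-**---
--**--
-**-**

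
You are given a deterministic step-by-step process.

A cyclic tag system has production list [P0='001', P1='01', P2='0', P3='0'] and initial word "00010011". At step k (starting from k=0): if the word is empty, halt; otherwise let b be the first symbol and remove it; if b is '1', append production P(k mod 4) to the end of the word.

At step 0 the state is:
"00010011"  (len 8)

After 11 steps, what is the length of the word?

step 0: "00010011"  (len 8)
step 1: "0010011"  (len 7)
step 2: "010011"  (len 6)
step 3: "10011"  (len 5)
step 4: "00110"  (len 5)
step 5: "0110"  (len 4)
step 6: "110"  (len 3)
step 7: "100"  (len 3)
step 8: "000"  (len 3)
step 9: "00"  (len 2)
step 10: "0"  (len 1)
step 11: (halted — word empty)

0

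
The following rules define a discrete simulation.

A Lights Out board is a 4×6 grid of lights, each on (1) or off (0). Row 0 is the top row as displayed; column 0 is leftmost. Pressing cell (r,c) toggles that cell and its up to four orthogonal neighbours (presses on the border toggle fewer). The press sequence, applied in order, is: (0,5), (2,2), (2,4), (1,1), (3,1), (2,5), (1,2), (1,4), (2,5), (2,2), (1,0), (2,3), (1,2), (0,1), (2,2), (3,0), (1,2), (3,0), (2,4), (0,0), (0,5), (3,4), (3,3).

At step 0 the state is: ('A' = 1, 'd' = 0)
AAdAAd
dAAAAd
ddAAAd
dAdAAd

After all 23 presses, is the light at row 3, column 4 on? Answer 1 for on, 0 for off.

1

step 0: AAdAAd
dAAAAd
ddAAAd
dAdAAd
step 1: AAdAdA
dAAAAA
ddAAAd
dAdAAd
step 2: AAdAdA
dAdAAA
dAddAd
dAAAAd
step 3: AAdAdA
dAdAdA
dAdAdA
dAAAdd
step 4: AddAdA
AdAAdA
dddAdA
dAAAdd
step 5: AddAdA
AdAAdA
dAdAdA
AddAdd
step 6: AddAdA
AdAAdd
dAdAAd
AddAdA
step 7: AdAAdA
AAdddd
dAAAAd
AddAdA
step 8: AdAAAA
AAdAAA
dAAAdd
AddAdA
step 9: AdAAAA
AAdAAd
dAAAAA
AddAdd
step 10: AdAAAA
AAAAAd
ddddAA
AdAAdd
step 11: ddAAAA
ddAAAd
AdddAA
AdAAdd
step 12: ddAAAA
ddAdAd
AdAAdA
AdAddd
step 13: dddAAA
dAdAAd
AddAdA
AdAddd
step 14: AAAAAA
dddAAd
AddAdA
AdAddd
step 15: AAAAAA
ddAAAd
AAAddA
Addddd
step 16: AAAAAA
ddAAAd
dAAddA
dAdddd
step 17: AAdAAA
dAddAd
dAdddA
dAdddd
step 18: AAdAAA
dAddAd
AAdddA
Addddd
step 19: AAdAAA
dAdddd
AAdAAd
AdddAd
step 20: dddAAA
AAdddd
AAdAAd
AdddAd
step 21: dddAdd
AAdddA
AAdAAd
AdddAd
step 22: dddAdd
AAdddA
AAdAdd
AddAdA
step 23: dddAdd
AAdddA
AAdddd
AdAdAA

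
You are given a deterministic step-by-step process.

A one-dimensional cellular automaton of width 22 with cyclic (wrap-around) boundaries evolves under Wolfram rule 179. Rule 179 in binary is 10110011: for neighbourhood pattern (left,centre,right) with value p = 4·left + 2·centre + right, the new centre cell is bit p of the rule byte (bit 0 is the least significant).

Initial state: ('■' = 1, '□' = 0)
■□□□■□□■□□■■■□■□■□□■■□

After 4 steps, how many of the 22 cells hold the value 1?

10

t=0: ■□□□■□□■□□■■■□■□■□□■■□
t=1: □■■■□■■□■■□■□■□■□■■□□■
t=2: ■□■□■□□■□□■□■□■□■□□■■□
t=3: □■□■□■■□■■□■□■□■□■■□□■
t=4: ■□■□■□□■□□■□■□■□■□□■■□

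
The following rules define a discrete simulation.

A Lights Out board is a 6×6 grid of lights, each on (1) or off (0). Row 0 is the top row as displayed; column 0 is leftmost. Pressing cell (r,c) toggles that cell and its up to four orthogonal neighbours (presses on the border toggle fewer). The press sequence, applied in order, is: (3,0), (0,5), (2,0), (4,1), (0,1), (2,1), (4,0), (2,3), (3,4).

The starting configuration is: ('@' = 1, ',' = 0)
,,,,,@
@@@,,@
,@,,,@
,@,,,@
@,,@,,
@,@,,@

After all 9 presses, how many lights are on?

19

k=0  ,,,,,@
@@@,,@
,@,,,@
,@,,,@
@,,@,,
@,@,,@
k=1  ,,,,,@
@@@,,@
@@,,,@
@,,,,@
,,,@,,
@,@,,@
k=2  ,,,,@,
@@@,,,
@@,,,@
@,,,,@
,,,@,,
@,@,,@
k=3  ,,,,@,
,@@,,,
,,,,,@
,,,,,@
,,,@,,
@,@,,@
k=4  ,,,,@,
,@@,,,
,,,,,@
,@,,,@
@@@@,,
@@@,,@
k=5  @@@,@,
,,@,,,
,,,,,@
,@,,,@
@@@@,,
@@@,,@
k=6  @@@,@,
,@@,,,
@@@,,@
,,,,,@
@@@@,,
@@@,,@
k=7  @@@,@,
,@@,,,
@@@,,@
@,,,,@
,,@@,,
,@@,,@
k=8  @@@,@,
,@@@,,
@@,@@@
@,,@,@
,,@@,,
,@@,,@
k=9  @@@,@,
,@@@,,
@@,@,@
@,,,@,
,,@@@,
,@@,,@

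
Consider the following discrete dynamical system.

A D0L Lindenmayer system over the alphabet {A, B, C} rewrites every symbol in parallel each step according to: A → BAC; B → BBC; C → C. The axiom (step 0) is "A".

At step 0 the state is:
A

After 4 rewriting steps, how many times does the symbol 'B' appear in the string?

step 0: A
step 1: BAC
step 2: BBCBACC
step 3: BBCBBCCBBCBACCC
step 4: BBCBBCCBBCBBCCCBBCBBCCBBCBACCCC

15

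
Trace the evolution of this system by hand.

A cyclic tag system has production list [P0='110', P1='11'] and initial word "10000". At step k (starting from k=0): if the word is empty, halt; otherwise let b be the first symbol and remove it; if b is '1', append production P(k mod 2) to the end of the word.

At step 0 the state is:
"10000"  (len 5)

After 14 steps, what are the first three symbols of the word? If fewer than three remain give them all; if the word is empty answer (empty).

[0] "10000"  (len 5)
[1] "0000110"  (len 7)
[2] "000110"  (len 6)
[3] "00110"  (len 5)
[4] "0110"  (len 4)
[5] "110"  (len 3)
[6] "1011"  (len 4)
[7] "011110"  (len 6)
[8] "11110"  (len 5)
[9] "1110110"  (len 7)
[10] "11011011"  (len 8)
[11] "1011011110"  (len 10)
[12] "01101111011"  (len 11)
[13] "1101111011"  (len 10)
[14] "10111101111"  (len 11)

101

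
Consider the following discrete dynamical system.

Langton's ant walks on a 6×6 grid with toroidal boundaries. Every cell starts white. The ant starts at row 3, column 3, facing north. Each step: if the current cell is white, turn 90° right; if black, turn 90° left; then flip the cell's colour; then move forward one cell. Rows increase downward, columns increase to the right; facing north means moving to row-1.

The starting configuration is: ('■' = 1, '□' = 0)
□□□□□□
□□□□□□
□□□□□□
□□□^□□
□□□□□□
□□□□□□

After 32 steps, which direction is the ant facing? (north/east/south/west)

south

k=0  □□□□□□
□□□□□□
□□□□□□
□□□^□□
□□□□□□
□□□□□□
k=1  □□□□□□
□□□□□□
□□□□□□
□□□■>□
□□□□□□
□□□□□□
k=2  □□□□□□
□□□□□□
□□□□□□
□□□■■□
□□□□v□
□□□□□□
k=3  □□□□□□
□□□□□□
□□□□□□
□□□■■□
□□□<■□
□□□□□□
k=4  □□□□□□
□□□□□□
□□□□□□
□□□^■□
□□□■■□
□□□□□□
k=5  □□□□□□
□□□□□□
□□□□□□
□□<□■□
□□□■■□
□□□□□□
k=6  □□□□□□
□□□□□□
□□^□□□
□□■□■□
□□□■■□
□□□□□□
k=7  □□□□□□
□□□□□□
□□■>□□
□□■□■□
□□□■■□
□□□□□□
k=8  □□□□□□
□□□□□□
□□■■□□
□□■v■□
□□□■■□
□□□□□□
k=9  □□□□□□
□□□□□□
□□■■□□
□□<■■□
□□□■■□
□□□□□□
k=10  □□□□□□
□□□□□□
□□■■□□
□□□■■□
□□v■■□
□□□□□□
k=11  □□□□□□
□□□□□□
□□■■□□
□□□■■□
□<■■■□
□□□□□□
k=12  □□□□□□
□□□□□□
□□■■□□
□^□■■□
□■■■■□
□□□□□□
k=13  □□□□□□
□□□□□□
□□■■□□
□■>■■□
□■■■■□
□□□□□□
k=14  □□□□□□
□□□□□□
□□■■□□
□■■■■□
□■v■■□
□□□□□□
k=15  □□□□□□
□□□□□□
□□■■□□
□■■■■□
□■□>■□
□□□□□□
k=16  □□□□□□
□□□□□□
□□■■□□
□■■^■□
□■□□■□
□□□□□□
k=17  □□□□□□
□□□□□□
□□■■□□
□■<□■□
□■□□■□
□□□□□□
k=18  □□□□□□
□□□□□□
□□■■□□
□■□□■□
□■v□■□
□□□□□□
k=19  □□□□□□
□□□□□□
□□■■□□
□■□□■□
□<■□■□
□□□□□□
k=20  □□□□□□
□□□□□□
□□■■□□
□■□□■□
□□■□■□
□v□□□□
k=21  □□□□□□
□□□□□□
□□■■□□
□■□□■□
□□■□■□
<■□□□□
k=22  □□□□□□
□□□□□□
□□■■□□
□■□□■□
^□■□■□
■■□□□□
k=23  □□□□□□
□□□□□□
□□■■□□
□■□□■□
■>■□■□
■■□□□□
k=24  □□□□□□
□□□□□□
□□■■□□
□■□□■□
■■■□■□
■v□□□□
k=25  □□□□□□
□□□□□□
□□■■□□
□■□□■□
■■■□■□
■□>□□□
k=26  □□v□□□
□□□□□□
□□■■□□
□■□□■□
■■■□■□
■□■□□□
k=27  □<■□□□
□□□□□□
□□■■□□
□■□□■□
■■■□■□
■□■□□□
k=28  □■■□□□
□□□□□□
□□■■□□
□■□□■□
■■■□■□
■^■□□□
k=29  □■■□□□
□□□□□□
□□■■□□
□■□□■□
■■■□■□
■■>□□□
k=30  □■■□□□
□□□□□□
□□■■□□
□■□□■□
■■^□■□
■■□□□□
k=31  □■■□□□
□□□□□□
□□■■□□
□■□□■□
■<□□■□
■■□□□□
k=32  □■■□□□
□□□□□□
□□■■□□
□■□□■□
■□□□■□
■v□□□□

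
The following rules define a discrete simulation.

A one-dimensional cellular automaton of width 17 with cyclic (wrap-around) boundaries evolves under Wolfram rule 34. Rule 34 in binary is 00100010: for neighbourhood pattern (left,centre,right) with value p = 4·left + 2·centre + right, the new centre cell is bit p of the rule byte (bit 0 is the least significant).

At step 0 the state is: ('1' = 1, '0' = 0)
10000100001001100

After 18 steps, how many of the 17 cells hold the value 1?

4

0) 10000100001001100
1) 00001000010010001
2) 00010000100100010
3) 00100001001000100
4) 01000010010001000
5) 10000100100010000
6) 00001001000100001
7) 00010010001000010
8) 00100100010000100
9) 01001000100001000
10) 10010001000010000
11) 00100010000100001
12) 01000100001000010
13) 10001000010000100
14) 00010000100001001
15) 00100001000010010
16) 01000010000100100
17) 10000100001001000
18) 00001000010010001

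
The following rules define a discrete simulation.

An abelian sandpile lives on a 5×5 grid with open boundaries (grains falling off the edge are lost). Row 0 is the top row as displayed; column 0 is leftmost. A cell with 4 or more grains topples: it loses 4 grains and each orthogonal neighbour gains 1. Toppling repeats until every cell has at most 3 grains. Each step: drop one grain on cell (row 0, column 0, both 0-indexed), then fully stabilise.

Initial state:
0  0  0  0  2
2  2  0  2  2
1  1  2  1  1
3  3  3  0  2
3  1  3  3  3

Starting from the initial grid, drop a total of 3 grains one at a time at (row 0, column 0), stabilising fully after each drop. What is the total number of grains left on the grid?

step 0: 0  0  0  0  2
2  2  0  2  2
1  1  2  1  1
3  3  3  0  2
3  1  3  3  3
step 1: 1  0  0  0  2
2  2  0  2  2
1  1  2  1  1
3  3  3  0  2
3  1  3  3  3
step 2: 2  0  0  0  2
2  2  0  2  2
1  1  2  1  1
3  3  3  0  2
3  1  3  3  3
step 3: 3  0  0  0  2
2  2  0  2  2
1  1  2  1  1
3  3  3  0  2
3  1  3  3  3

43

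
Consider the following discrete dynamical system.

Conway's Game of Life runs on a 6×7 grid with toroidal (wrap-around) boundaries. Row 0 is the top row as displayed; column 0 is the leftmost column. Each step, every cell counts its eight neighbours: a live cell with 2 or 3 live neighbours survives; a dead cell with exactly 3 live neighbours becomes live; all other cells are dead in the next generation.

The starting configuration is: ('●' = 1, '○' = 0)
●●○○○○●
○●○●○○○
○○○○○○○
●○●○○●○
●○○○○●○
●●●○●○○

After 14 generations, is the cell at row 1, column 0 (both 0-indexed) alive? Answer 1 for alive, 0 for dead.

0

gen 0: ●●○○○○●
○●○●○○○
○○○○○○○
●○●○○●○
●○○○○●○
●●●○●○○
gen 1: ○○○●○○●
○●●○○○○
○●●○○○○
○●○○○○○
●○●●●●○
○○●○○●○
gen 2: ○●○●○○○
●●○●○○○
●○○○○○○
●○○○●○○
○○●●●●●
○●●○○●○
gen 3: ○○○●●○○
●●○○○○○
●○○○○○●
●●○○●○○
●○●○○○●
●●○○○●●
gen 4: ○○●○●●○
●●○○○○●
○○○○○○●
○○○○○●○
○○●○○○○
○●●●●●○
gen 5: ○○○○○○○
●●○○○○●
○○○○○●●
○○○○○○○
○●●○○●○
○●○○○●○
gen 6: ○●○○○○●
●○○○○●●
○○○○○●●
○○○○○●●
○●●○○○○
○●●○○○○
gen 7: ○●●○○●●
○○○○○○○
○○○○●○○
●○○○○●●
●●●○○○○
○○○○○○○
gen 8: ○○○○○○○
○○○○○●○
○○○○○●●
●○○○○●●
●●○○○○○
○○○○○○●
gen 9: ○○○○○○○
○○○○○●●
●○○○●○○
○●○○○●○
○●○○○●○
●○○○○○○
gen 10: ○○○○○○●
○○○○○●●
●○○○●○○
●●○○●●●
●●○○○○●
○○○○○○○
gen 11: ○○○○○●●
●○○○○●●
○●○○●○○
○○○○●○○
○●○○○○○
○○○○○○●
gen 12: ○○○○○○○
●○○○●○○
●○○○●○●
○○○○○○○
○○○○○○○
●○○○○●●
gen 13: ●○○○○●○
●○○○○●●
●○○○○●●
○○○○○○○
○○○○○○●
○○○○○○●
gen 14: ●○○○○●○
○●○○●○○
●○○○○●○
●○○○○●○
○○○○○○○
●○○○○●●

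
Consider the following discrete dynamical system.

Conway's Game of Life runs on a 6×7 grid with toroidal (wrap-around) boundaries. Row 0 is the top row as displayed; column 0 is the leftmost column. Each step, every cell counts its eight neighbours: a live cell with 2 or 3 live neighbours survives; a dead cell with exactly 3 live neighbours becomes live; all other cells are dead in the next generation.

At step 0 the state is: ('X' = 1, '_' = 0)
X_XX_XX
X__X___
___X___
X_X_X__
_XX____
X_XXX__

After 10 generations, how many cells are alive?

11

k=0  X_XX_XX
X__X___
___X___
X_X_X__
_XX____
X_XXX__
k=1  X____X_
XX_X___
_XXXX__
__X____
X___X__
X___XX_
k=2  X____X_
X__X__X
X___X__
__X_X__
_X_XXXX
XX__XX_
k=3  _____X_
XX__XX_
XX__XXX
XXX___X
_X____X
_XXX___
k=4  X__X_XX
_X_____
___XX__
__X____
___X__X
XXX____
k=5  ______X
X_XX_XX
__XX___
__X_X__
X__X___
_XXXXX_
k=6  _______
XXXXXXX
_____XX
_XX_X__
_____X_
XXXXXXX
k=7  _______
XXXXX__
_______
____X_X
_______
XXXXXXX
k=8  _______
_XXX___
XXX_XX_
_______
_XX____
XXXXXXX
k=9  _____XX
X__XX__
X___X__
X__X___
____XXX
X__XXXX
k=10  _______
X__XX__
XX__X_X
X__X___
_______
X__X___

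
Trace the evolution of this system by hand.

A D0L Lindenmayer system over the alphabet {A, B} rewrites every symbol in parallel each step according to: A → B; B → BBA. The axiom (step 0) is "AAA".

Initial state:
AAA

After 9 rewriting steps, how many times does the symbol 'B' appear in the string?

[0] AAA
[1] BBB
[2] BBABBABBA
[3] BBABBABBBABBABBBABBAB
[4] BBABBABBBABBABBBABBABBABBBABBABBBABBABBABBBABBABBBA
[5] BBABBABBBABBABBBABBABBABBBABBABBBABBABBABBBABBABBBABBABBBA…BBABBABBBABBABBABBBABBABBBABBABBBABBABBABBBABBABBBABBABBAB  (len 123)
[6] BBABBABBBABBABBBABBABBABBBABBABBBABBABBABBBABBABBBABBABBBA…BBABBABBBABBABBBABBABBABBBABBABBBABBABBABBBABBABBBABBABBBA  (len 297)
[7] BBABBABBBABBABBBABBABBABBBABBABBBABBABBABBBABBABBBABBABBBA…BBABBABBBABBABBBABBABBABBBABBABBBABBABBABBBABBABBBABBABBAB  (len 717)
[8] BBABBABBBABBABBBABBABBABBBABBABBBABBABBABBBABBABBBABBABBBA…BBABBABBBABBABBBABBABBABBBABBABBBABBABBABBBABBABBBABBABBBA  (len 1731)
[9] BBABBABBBABBABBBABBABBABBBABBABBBABBABBABBBABBABBBABBABBBA…BBABBABBBABBABBBABBABBABBBABBABBBABBABBABBBABBABBBABBABBAB  (len 4179)

2955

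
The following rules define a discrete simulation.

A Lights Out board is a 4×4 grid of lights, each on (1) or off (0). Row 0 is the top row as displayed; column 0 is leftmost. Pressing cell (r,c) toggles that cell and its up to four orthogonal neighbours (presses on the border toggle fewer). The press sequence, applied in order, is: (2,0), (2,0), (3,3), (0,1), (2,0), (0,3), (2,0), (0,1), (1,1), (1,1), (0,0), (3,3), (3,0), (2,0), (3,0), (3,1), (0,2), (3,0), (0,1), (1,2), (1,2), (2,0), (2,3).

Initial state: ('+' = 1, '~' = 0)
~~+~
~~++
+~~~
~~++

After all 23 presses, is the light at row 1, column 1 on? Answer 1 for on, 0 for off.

k=0  ~~+~
~~++
+~~~
~~++
k=1  ~~+~
+~++
~+~~
+~++
k=2  ~~+~
~~++
+~~~
~~++
k=3  ~~+~
~~++
+~~+
~~~~
k=4  ++~~
~+++
+~~+
~~~~
k=5  ++~~
++++
~+~+
+~~~
k=6  ++++
+++~
~+~+
+~~~
k=7  ++++
~++~
+~~+
~~~~
k=8  ~~~+
~~+~
+~~+
~~~~
k=9  ~+~+
++~~
++~+
~~~~
k=10  ~~~+
~~+~
+~~+
~~~~
k=11  ++~+
+~+~
+~~+
~~~~
k=12  ++~+
+~+~
+~~~
~~++
k=13  ++~+
+~+~
~~~~
++++
k=14  ++~+
~~+~
++~~
~+++
k=15  ++~+
~~+~
~+~~
+~++
k=16  ++~+
~~+~
~~~~
~+~+
k=17  +~+~
~~~~
~~~~
~+~+
k=18  +~+~
~~~~
+~~~
+~~+
k=19  ~+~~
~+~~
+~~~
+~~+
k=20  ~++~
~~++
+~+~
+~~+
k=21  ~+~~
~+~~
+~~~
+~~+
k=22  ~+~~
++~~
~+~~
~~~+
k=23  ~+~~
++~+
~+++
~~~~

1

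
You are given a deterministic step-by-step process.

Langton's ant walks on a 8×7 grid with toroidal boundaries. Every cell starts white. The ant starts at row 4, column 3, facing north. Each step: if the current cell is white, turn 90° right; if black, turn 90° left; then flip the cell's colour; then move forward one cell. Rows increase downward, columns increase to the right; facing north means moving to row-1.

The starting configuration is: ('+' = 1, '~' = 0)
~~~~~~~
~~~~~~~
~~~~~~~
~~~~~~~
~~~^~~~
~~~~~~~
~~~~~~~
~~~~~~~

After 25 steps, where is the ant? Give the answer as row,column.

k=0  ~~~~~~~
~~~~~~~
~~~~~~~
~~~~~~~
~~~^~~~
~~~~~~~
~~~~~~~
~~~~~~~
k=1  ~~~~~~~
~~~~~~~
~~~~~~~
~~~~~~~
~~~+>~~
~~~~~~~
~~~~~~~
~~~~~~~
k=2  ~~~~~~~
~~~~~~~
~~~~~~~
~~~~~~~
~~~++~~
~~~~v~~
~~~~~~~
~~~~~~~
k=3  ~~~~~~~
~~~~~~~
~~~~~~~
~~~~~~~
~~~++~~
~~~<+~~
~~~~~~~
~~~~~~~
k=4  ~~~~~~~
~~~~~~~
~~~~~~~
~~~~~~~
~~~^+~~
~~~++~~
~~~~~~~
~~~~~~~
k=5  ~~~~~~~
~~~~~~~
~~~~~~~
~~~~~~~
~~<~+~~
~~~++~~
~~~~~~~
~~~~~~~
k=6  ~~~~~~~
~~~~~~~
~~~~~~~
~~^~~~~
~~+~+~~
~~~++~~
~~~~~~~
~~~~~~~
k=7  ~~~~~~~
~~~~~~~
~~~~~~~
~~+>~~~
~~+~+~~
~~~++~~
~~~~~~~
~~~~~~~
k=8  ~~~~~~~
~~~~~~~
~~~~~~~
~~++~~~
~~+v+~~
~~~++~~
~~~~~~~
~~~~~~~
k=9  ~~~~~~~
~~~~~~~
~~~~~~~
~~++~~~
~~<++~~
~~~++~~
~~~~~~~
~~~~~~~
k=10  ~~~~~~~
~~~~~~~
~~~~~~~
~~++~~~
~~~++~~
~~v++~~
~~~~~~~
~~~~~~~
k=11  ~~~~~~~
~~~~~~~
~~~~~~~
~~++~~~
~~~++~~
~<+++~~
~~~~~~~
~~~~~~~
k=12  ~~~~~~~
~~~~~~~
~~~~~~~
~~++~~~
~^~++~~
~++++~~
~~~~~~~
~~~~~~~
k=13  ~~~~~~~
~~~~~~~
~~~~~~~
~~++~~~
~+>++~~
~++++~~
~~~~~~~
~~~~~~~
k=14  ~~~~~~~
~~~~~~~
~~~~~~~
~~++~~~
~++++~~
~+v++~~
~~~~~~~
~~~~~~~
k=15  ~~~~~~~
~~~~~~~
~~~~~~~
~~++~~~
~++++~~
~+~>+~~
~~~~~~~
~~~~~~~
k=16  ~~~~~~~
~~~~~~~
~~~~~~~
~~++~~~
~++^+~~
~+~~+~~
~~~~~~~
~~~~~~~
k=17  ~~~~~~~
~~~~~~~
~~~~~~~
~~++~~~
~+<~+~~
~+~~+~~
~~~~~~~
~~~~~~~
k=18  ~~~~~~~
~~~~~~~
~~~~~~~
~~++~~~
~+~~+~~
~+v~+~~
~~~~~~~
~~~~~~~
k=19  ~~~~~~~
~~~~~~~
~~~~~~~
~~++~~~
~+~~+~~
~<+~+~~
~~~~~~~
~~~~~~~
k=20  ~~~~~~~
~~~~~~~
~~~~~~~
~~++~~~
~+~~+~~
~~+~+~~
~v~~~~~
~~~~~~~
k=21  ~~~~~~~
~~~~~~~
~~~~~~~
~~++~~~
~+~~+~~
~~+~+~~
<+~~~~~
~~~~~~~
k=22  ~~~~~~~
~~~~~~~
~~~~~~~
~~++~~~
~+~~+~~
^~+~+~~
++~~~~~
~~~~~~~
k=23  ~~~~~~~
~~~~~~~
~~~~~~~
~~++~~~
~+~~+~~
+>+~+~~
++~~~~~
~~~~~~~
k=24  ~~~~~~~
~~~~~~~
~~~~~~~
~~++~~~
~+~~+~~
+++~+~~
+v~~~~~
~~~~~~~
k=25  ~~~~~~~
~~~~~~~
~~~~~~~
~~++~~~
~+~~+~~
+++~+~~
+~>~~~~
~~~~~~~

6,2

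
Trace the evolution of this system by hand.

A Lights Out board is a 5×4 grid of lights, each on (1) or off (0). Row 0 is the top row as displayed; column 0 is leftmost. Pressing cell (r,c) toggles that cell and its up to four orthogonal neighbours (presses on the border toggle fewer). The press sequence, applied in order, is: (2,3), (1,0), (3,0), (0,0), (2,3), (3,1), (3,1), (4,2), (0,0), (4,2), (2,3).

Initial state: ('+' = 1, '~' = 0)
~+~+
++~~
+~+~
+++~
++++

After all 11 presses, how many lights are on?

t=0: ~+~+
++~~
+~+~
+++~
++++
t=1: ~+~+
++~+
+~~+
++++
++++
t=2: ++~+
~~~+
~~~+
++++
++++
t=3: ++~+
~~~+
+~~+
~~++
~+++
t=4: ~~~+
+~~+
+~~+
~~++
~+++
t=5: ~~~+
+~~~
+~+~
~~+~
~+++
t=6: ~~~+
+~~~
+++~
++~~
~~++
t=7: ~~~+
+~~~
+~+~
~~+~
~+++
t=8: ~~~+
+~~~
+~+~
~~~~
~~~~
t=9: ++~+
~~~~
+~+~
~~~~
~~~~
t=10: ++~+
~~~~
+~+~
~~+~
~+++
t=11: ++~+
~~~+
+~~+
~~++
~+++

11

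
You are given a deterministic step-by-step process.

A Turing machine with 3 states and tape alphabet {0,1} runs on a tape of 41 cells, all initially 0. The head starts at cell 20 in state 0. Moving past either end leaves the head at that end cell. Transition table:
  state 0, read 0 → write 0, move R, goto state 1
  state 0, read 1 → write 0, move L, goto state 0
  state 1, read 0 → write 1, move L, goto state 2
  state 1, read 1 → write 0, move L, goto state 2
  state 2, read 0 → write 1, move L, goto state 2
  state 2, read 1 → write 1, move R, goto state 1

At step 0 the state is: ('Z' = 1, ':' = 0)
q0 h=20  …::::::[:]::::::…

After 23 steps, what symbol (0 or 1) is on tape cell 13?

1

[0] q0 h=20  …::::::[:]::::::…
[1] q1 h=21  …::::::[:]::::::…
[2] q2 h=20  …::::::[:]Z:::::…
[3] q2 h=19  …::::::[:]ZZ::::…
[4] q2 h=18  …::::::[:]ZZZ:::…
[5] q2 h=17  …::::::[:]ZZZZ::…
[6] q2 h=16  …::::::[:]ZZZZZ:…
[7] q2 h=15  …::::::[:]ZZZZZZ…
[8] q2 h=14  …::::::[:]ZZZZZZ…
[9] q2 h=13  …::::::[:]ZZZZZZ…
[10] q2 h=12  …::::::[:]ZZZZZZ…
[11] q2 h=11  …::::::[:]ZZZZZZ…
[12] q2 h=10  …::::::[:]ZZZZZZ…
[13] q2 h= 9  …::::::[:]ZZZZZZ…
[14] q2 h= 8  …::::::[:]ZZZZZZ…
[15] q2 h= 7  …::::::[:]ZZZZZZ…
[16] q2 h= 6  |::::::[:]ZZZZZZ…
[17] q2 h= 5  |:::::[:]ZZZZZZ…
[18] q2 h= 4  |::::[:]ZZZZZZ…
[19] q2 h= 3  |:::[:]ZZZZZZ…
[20] q2 h= 2  |::[:]ZZZZZZ…
[21] q2 h= 1  |:[:]ZZZZZZ…
[22] q2 h= 0  |[:]ZZZZZZ…
[23] q2 h= 0  |[Z]ZZZZZZ…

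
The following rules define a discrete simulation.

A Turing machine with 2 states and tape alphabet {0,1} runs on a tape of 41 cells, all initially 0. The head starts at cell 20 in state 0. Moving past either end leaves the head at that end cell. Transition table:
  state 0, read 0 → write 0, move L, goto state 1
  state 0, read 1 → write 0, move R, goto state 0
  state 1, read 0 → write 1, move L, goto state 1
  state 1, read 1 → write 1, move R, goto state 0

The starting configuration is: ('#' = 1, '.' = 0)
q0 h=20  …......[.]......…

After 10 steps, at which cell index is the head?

t=0: q0 h=20  …......[.]......…
t=1: q1 h=19  …......[.]......…
t=2: q1 h=18  …......[.]#.....…
t=3: q1 h=17  …......[.]##....…
t=4: q1 h=16  …......[.]###...…
t=5: q1 h=15  …......[.]####..…
t=6: q1 h=14  …......[.]#####.…
t=7: q1 h=13  …......[.]######…
t=8: q1 h=12  …......[.]######…
t=9: q1 h=11  …......[.]######…
t=10: q1 h=10  …......[.]######…

10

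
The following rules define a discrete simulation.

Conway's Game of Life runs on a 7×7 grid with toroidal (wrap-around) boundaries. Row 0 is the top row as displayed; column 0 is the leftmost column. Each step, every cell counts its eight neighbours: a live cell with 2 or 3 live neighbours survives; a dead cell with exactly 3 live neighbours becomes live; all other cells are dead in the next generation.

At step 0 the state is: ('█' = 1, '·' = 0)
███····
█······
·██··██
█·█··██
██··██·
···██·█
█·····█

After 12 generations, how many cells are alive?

gen 0: ███····
█······
·██··██
█·█··██
██··██·
···██·█
█·····█
gen 1: ·······
·······
··█··█·
··██···
·██····
·█·██··
··██·██
gen 2: ·······
·······
··██···
···█···
·█··█··
██··██·
··██·█·
gen 3: ·······
·······
··██···
···██··
██████·
██···██
·███·██
gen 4: ··█····
·······
··███··
·····█·
·······
·······
·██·██·
gen 5: ·███···
··█····
···██··
···██··
·······
·······
·███···
gen 6: ·······
·█··█··
··█·█··
···██··
·······
··█····
·█·█···
gen 7: ··█····
···█···
··█·██·
···██··
···█···
··█····
··█····
gen 8: ··██···
··███··
··█··█·
··█··█·
··███··
··██···
·███···
gen 9: ·······
·█··█··
·██··█·
·██··█·
·█··█··
·······
·█··█··
gen 10: ·······
·██····
█··███·
█··███·
·██····
·······
·······
gen 11: ·······
·████··
█····█·
█····█·
·████··
·······
·······
gen 12: ··██···
·████··
█·██·█·
█·██·█·
·████··
··██···
·······

20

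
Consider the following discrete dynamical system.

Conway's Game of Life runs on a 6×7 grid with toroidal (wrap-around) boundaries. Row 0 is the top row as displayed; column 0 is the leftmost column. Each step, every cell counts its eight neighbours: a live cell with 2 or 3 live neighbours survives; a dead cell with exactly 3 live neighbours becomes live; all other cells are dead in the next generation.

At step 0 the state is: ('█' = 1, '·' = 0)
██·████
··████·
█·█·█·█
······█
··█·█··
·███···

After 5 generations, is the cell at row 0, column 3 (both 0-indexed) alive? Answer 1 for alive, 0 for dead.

0

0) ██·████
··████·
█·█·█·█
······█
··█·█··
·███···
1) █·····█
·······
███·█·█
██····█
·██····
······█
2) █·····█
·····█·
··█··██
···█·██
·██···█
·█····█
3) █····██
█····█·
·······
·█·██··
·██···█
·██··██
4) ····█··
█····█·
····█··
██·█···
····█·█
··█····
5) ·······
····██·
██··█·█
█··███·
████···
···█·█·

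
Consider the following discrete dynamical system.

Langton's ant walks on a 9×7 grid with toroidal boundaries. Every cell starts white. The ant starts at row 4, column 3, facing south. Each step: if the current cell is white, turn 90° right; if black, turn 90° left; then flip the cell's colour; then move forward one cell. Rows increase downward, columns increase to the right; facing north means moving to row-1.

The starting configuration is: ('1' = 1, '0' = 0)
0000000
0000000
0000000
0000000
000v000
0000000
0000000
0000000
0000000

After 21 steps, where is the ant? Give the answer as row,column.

0) 0000000
0000000
0000000
0000000
000v000
0000000
0000000
0000000
0000000
1) 0000000
0000000
0000000
0000000
00<1000
0000000
0000000
0000000
0000000
2) 0000000
0000000
0000000
00^0000
0011000
0000000
0000000
0000000
0000000
3) 0000000
0000000
0000000
001>000
0011000
0000000
0000000
0000000
0000000
4) 0000000
0000000
0000000
0011000
001v000
0000000
0000000
0000000
0000000
5) 0000000
0000000
0000000
0011000
0010>00
0000000
0000000
0000000
0000000
6) 0000000
0000000
0000000
0011000
0010100
0000v00
0000000
0000000
0000000
7) 0000000
0000000
0000000
0011000
0010100
000<100
0000000
0000000
0000000
8) 0000000
0000000
0000000
0011000
001^100
0001100
0000000
0000000
0000000
9) 0000000
0000000
0000000
0011000
0011>00
0001100
0000000
0000000
0000000
10) 0000000
0000000
0000000
0011^00
0011000
0001100
0000000
0000000
0000000
11) 0000000
0000000
0000000
00111>0
0011000
0001100
0000000
0000000
0000000
12) 0000000
0000000
0000000
0011110
00110v0
0001100
0000000
0000000
0000000
13) 0000000
0000000
0000000
0011110
0011<10
0001100
0000000
0000000
0000000
14) 0000000
0000000
0000000
0011^10
0011110
0001100
0000000
0000000
0000000
15) 0000000
0000000
0000000
001<010
0011110
0001100
0000000
0000000
0000000
16) 0000000
0000000
0000000
0010010
001v110
0001100
0000000
0000000
0000000
17) 0000000
0000000
0000000
0010010
0010>10
0001100
0000000
0000000
0000000
18) 0000000
0000000
0000000
0010^10
0010010
0001100
0000000
0000000
0000000
19) 0000000
0000000
0000000
00101>0
0010010
0001100
0000000
0000000
0000000
20) 0000000
0000000
00000^0
0010100
0010010
0001100
0000000
0000000
0000000
21) 0000000
0000000
000001>
0010100
0010010
0001100
0000000
0000000
0000000

2,6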